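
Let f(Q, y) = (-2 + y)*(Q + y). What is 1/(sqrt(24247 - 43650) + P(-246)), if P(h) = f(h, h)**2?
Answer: 14887904256/221649693135822932939 - I*sqrt(19403)/221649693135822932939 ≈ 6.7169e-11 - 6.2844e-19*I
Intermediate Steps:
P(h) = (-4*h + 2*h**2)**2 (P(h) = (h**2 - 2*h - 2*h + h*h)**2 = (h**2 - 2*h - 2*h + h**2)**2 = (-4*h + 2*h**2)**2)
1/(sqrt(24247 - 43650) + P(-246)) = 1/(sqrt(24247 - 43650) + 4*(-246)**2*(-2 - 246)**2) = 1/(sqrt(-19403) + 4*60516*(-248)**2) = 1/(I*sqrt(19403) + 4*60516*61504) = 1/(I*sqrt(19403) + 14887904256) = 1/(14887904256 + I*sqrt(19403))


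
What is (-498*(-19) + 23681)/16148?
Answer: 3013/1468 ≈ 2.0525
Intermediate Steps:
(-498*(-19) + 23681)/16148 = (9462 + 23681)*(1/16148) = 33143*(1/16148) = 3013/1468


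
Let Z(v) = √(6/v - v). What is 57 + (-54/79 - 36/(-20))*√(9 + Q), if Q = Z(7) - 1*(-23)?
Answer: 57 + 63*√(1568 + 7*I*√301)/395 ≈ 63.32 + 0.2444*I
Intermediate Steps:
Z(v) = √(-v + 6/v)
Q = 23 + I*√301/7 (Q = √(-1*7 + 6/7) - 1*(-23) = √(-7 + 6*(⅐)) + 23 = √(-7 + 6/7) + 23 = √(-43/7) + 23 = I*√301/7 + 23 = 23 + I*√301/7 ≈ 23.0 + 2.4785*I)
57 + (-54/79 - 36/(-20))*√(9 + Q) = 57 + (-54/79 - 36/(-20))*√(9 + (23 + I*√301/7)) = 57 + (-54*1/79 - 36*(-1/20))*√(32 + I*√301/7) = 57 + (-54/79 + 9/5)*√(32 + I*√301/7) = 57 + 441*√(32 + I*√301/7)/395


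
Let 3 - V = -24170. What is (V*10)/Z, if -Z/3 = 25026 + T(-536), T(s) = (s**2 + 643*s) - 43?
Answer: 241730/97107 ≈ 2.4893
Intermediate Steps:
V = 24173 (V = 3 - 1*(-24170) = 3 + 24170 = 24173)
T(s) = -43 + s**2 + 643*s
Z = 97107 (Z = -3*(25026 + (-43 + (-536)**2 + 643*(-536))) = -3*(25026 + (-43 + 287296 - 344648)) = -3*(25026 - 57395) = -3*(-32369) = 97107)
(V*10)/Z = (24173*10)/97107 = 241730*(1/97107) = 241730/97107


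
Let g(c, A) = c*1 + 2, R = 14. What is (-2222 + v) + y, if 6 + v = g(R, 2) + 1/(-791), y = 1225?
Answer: -780718/791 ≈ -987.00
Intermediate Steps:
g(c, A) = 2 + c (g(c, A) = c + 2 = 2 + c)
v = 7909/791 (v = -6 + ((2 + 14) + 1/(-791)) = -6 + (16 - 1/791) = -6 + 12655/791 = 7909/791 ≈ 9.9987)
(-2222 + v) + y = (-2222 + 7909/791) + 1225 = -1749693/791 + 1225 = -780718/791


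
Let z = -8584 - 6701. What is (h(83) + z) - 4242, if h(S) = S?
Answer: -19444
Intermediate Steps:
z = -15285
(h(83) + z) - 4242 = (83 - 15285) - 4242 = -15202 - 4242 = -19444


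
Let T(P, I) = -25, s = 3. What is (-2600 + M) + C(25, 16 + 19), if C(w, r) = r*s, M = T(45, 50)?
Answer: -2520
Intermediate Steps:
M = -25
C(w, r) = 3*r (C(w, r) = r*3 = 3*r)
(-2600 + M) + C(25, 16 + 19) = (-2600 - 25) + 3*(16 + 19) = -2625 + 3*35 = -2625 + 105 = -2520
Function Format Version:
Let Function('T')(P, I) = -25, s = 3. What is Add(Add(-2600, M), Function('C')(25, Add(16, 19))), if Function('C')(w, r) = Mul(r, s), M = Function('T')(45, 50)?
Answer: -2520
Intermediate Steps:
M = -25
Function('C')(w, r) = Mul(3, r) (Function('C')(w, r) = Mul(r, 3) = Mul(3, r))
Add(Add(-2600, M), Function('C')(25, Add(16, 19))) = Add(Add(-2600, -25), Mul(3, Add(16, 19))) = Add(-2625, Mul(3, 35)) = Add(-2625, 105) = -2520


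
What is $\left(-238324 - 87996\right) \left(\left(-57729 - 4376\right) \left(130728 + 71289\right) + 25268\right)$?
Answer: $4094089205507440$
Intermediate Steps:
$\left(-238324 - 87996\right) \left(\left(-57729 - 4376\right) \left(130728 + 71289\right) + 25268\right) = - 326320 \left(\left(-62105\right) 202017 + 25268\right) = - 326320 \left(-12546265785 + 25268\right) = \left(-326320\right) \left(-12546240517\right) = 4094089205507440$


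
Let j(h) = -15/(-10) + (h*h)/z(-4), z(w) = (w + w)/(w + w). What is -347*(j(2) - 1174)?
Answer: 810939/2 ≈ 4.0547e+5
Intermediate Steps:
z(w) = 1 (z(w) = (2*w)/((2*w)) = (2*w)*(1/(2*w)) = 1)
j(h) = 3/2 + h² (j(h) = -15/(-10) + (h*h)/1 = -15*(-⅒) + h²*1 = 3/2 + h²)
-347*(j(2) - 1174) = -347*((3/2 + 2²) - 1174) = -347*((3/2 + 4) - 1174) = -347*(11/2 - 1174) = -347*(-2337/2) = 810939/2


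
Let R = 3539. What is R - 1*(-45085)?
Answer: 48624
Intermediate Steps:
R - 1*(-45085) = 3539 - 1*(-45085) = 3539 + 45085 = 48624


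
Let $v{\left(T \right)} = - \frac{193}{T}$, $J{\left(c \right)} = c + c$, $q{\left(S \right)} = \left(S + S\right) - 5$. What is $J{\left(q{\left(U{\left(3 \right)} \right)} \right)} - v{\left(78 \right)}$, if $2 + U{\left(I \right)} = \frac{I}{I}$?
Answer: $- \frac{899}{78} \approx -11.526$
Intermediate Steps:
$U{\left(I \right)} = -1$ ($U{\left(I \right)} = -2 + \frac{I}{I} = -2 + 1 = -1$)
$q{\left(S \right)} = -5 + 2 S$ ($q{\left(S \right)} = 2 S - 5 = -5 + 2 S$)
$J{\left(c \right)} = 2 c$
$J{\left(q{\left(U{\left(3 \right)} \right)} \right)} - v{\left(78 \right)} = 2 \left(-5 + 2 \left(-1\right)\right) - - \frac{193}{78} = 2 \left(-5 - 2\right) - \left(-193\right) \frac{1}{78} = 2 \left(-7\right) - - \frac{193}{78} = -14 + \frac{193}{78} = - \frac{899}{78}$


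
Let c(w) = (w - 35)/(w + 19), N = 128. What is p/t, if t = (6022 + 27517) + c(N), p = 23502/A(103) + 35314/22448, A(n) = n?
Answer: 13014650831/1899937279824 ≈ 0.0068500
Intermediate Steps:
p = 265605119/1156072 (p = 23502/103 + 35314/22448 = 23502*(1/103) + 35314*(1/22448) = 23502/103 + 17657/11224 = 265605119/1156072 ≈ 229.75)
c(w) = (-35 + w)/(19 + w)
t = 1643442/49 (t = (6022 + 27517) + (-35 + 128)/(19 + 128) = 33539 + 93/147 = 33539 + (1/147)*93 = 33539 + 31/49 = 1643442/49 ≈ 33540.)
p/t = 265605119/(1156072*(1643442/49)) = (265605119/1156072)*(49/1643442) = 13014650831/1899937279824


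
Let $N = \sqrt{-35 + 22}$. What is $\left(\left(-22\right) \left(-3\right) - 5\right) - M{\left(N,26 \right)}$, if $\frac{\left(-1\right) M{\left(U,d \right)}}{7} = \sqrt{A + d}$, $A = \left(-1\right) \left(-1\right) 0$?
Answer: $61 + 7 \sqrt{26} \approx 96.693$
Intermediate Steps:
$N = i \sqrt{13}$ ($N = \sqrt{-13} = i \sqrt{13} \approx 3.6056 i$)
$A = 0$ ($A = 1 \cdot 0 = 0$)
$M{\left(U,d \right)} = - 7 \sqrt{d}$ ($M{\left(U,d \right)} = - 7 \sqrt{0 + d} = - 7 \sqrt{d}$)
$\left(\left(-22\right) \left(-3\right) - 5\right) - M{\left(N,26 \right)} = \left(\left(-22\right) \left(-3\right) - 5\right) - - 7 \sqrt{26} = \left(66 - 5\right) + 7 \sqrt{26} = 61 + 7 \sqrt{26}$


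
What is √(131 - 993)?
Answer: I*√862 ≈ 29.36*I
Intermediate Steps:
√(131 - 993) = √(-862) = I*√862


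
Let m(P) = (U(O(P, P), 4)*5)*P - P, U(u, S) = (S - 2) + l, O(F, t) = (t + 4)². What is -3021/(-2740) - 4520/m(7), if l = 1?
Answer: -6044371/134260 ≈ -45.020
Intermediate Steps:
O(F, t) = (4 + t)²
U(u, S) = -1 + S (U(u, S) = (S - 2) + 1 = (-2 + S) + 1 = -1 + S)
m(P) = 14*P (m(P) = ((-1 + 4)*5)*P - P = (3*5)*P - P = 15*P - P = 14*P)
-3021/(-2740) - 4520/m(7) = -3021/(-2740) - 4520/(14*7) = -3021*(-1/2740) - 4520/98 = 3021/2740 - 4520*1/98 = 3021/2740 - 2260/49 = -6044371/134260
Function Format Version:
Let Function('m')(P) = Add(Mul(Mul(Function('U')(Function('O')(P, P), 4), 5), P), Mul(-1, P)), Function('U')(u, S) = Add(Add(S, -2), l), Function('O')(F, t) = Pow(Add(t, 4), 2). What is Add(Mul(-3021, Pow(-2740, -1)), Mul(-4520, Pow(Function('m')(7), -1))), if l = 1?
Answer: Rational(-6044371, 134260) ≈ -45.020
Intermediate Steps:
Function('O')(F, t) = Pow(Add(4, t), 2)
Function('U')(u, S) = Add(-1, S) (Function('U')(u, S) = Add(Add(S, -2), 1) = Add(Add(-2, S), 1) = Add(-1, S))
Function('m')(P) = Mul(14, P) (Function('m')(P) = Add(Mul(Mul(Add(-1, 4), 5), P), Mul(-1, P)) = Add(Mul(Mul(3, 5), P), Mul(-1, P)) = Add(Mul(15, P), Mul(-1, P)) = Mul(14, P))
Add(Mul(-3021, Pow(-2740, -1)), Mul(-4520, Pow(Function('m')(7), -1))) = Add(Mul(-3021, Pow(-2740, -1)), Mul(-4520, Pow(Mul(14, 7), -1))) = Add(Mul(-3021, Rational(-1, 2740)), Mul(-4520, Pow(98, -1))) = Add(Rational(3021, 2740), Mul(-4520, Rational(1, 98))) = Add(Rational(3021, 2740), Rational(-2260, 49)) = Rational(-6044371, 134260)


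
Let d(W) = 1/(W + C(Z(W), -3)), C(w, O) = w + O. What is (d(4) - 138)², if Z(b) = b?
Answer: 474721/25 ≈ 18989.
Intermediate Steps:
C(w, O) = O + w
d(W) = 1/(-3 + 2*W) (d(W) = 1/(W + (-3 + W)) = 1/(-3 + 2*W))
(d(4) - 138)² = (1/(-3 + 2*4) - 138)² = (1/(-3 + 8) - 138)² = (1/5 - 138)² = (⅕ - 138)² = (-689/5)² = 474721/25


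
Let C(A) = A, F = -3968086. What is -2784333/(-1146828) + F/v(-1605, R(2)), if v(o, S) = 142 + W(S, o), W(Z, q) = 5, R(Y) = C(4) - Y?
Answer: -1516767611419/56194572 ≈ -26991.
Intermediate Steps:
R(Y) = 4 - Y
v(o, S) = 147 (v(o, S) = 142 + 5 = 147)
-2784333/(-1146828) + F/v(-1605, R(2)) = -2784333/(-1146828) - 3968086/147 = -2784333*(-1/1146828) - 3968086*1/147 = 928111/382276 - 3968086/147 = -1516767611419/56194572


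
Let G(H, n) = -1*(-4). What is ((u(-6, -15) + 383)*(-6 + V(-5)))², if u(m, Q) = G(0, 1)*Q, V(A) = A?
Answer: 12623809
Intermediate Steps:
G(H, n) = 4
u(m, Q) = 4*Q
((u(-6, -15) + 383)*(-6 + V(-5)))² = ((4*(-15) + 383)*(-6 - 5))² = ((-60 + 383)*(-11))² = (323*(-11))² = (-3553)² = 12623809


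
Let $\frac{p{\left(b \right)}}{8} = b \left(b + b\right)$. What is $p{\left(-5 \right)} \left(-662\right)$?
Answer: $-264800$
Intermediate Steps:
$p{\left(b \right)} = 16 b^{2}$ ($p{\left(b \right)} = 8 b \left(b + b\right) = 8 b 2 b = 8 \cdot 2 b^{2} = 16 b^{2}$)
$p{\left(-5 \right)} \left(-662\right) = 16 \left(-5\right)^{2} \left(-662\right) = 16 \cdot 25 \left(-662\right) = 400 \left(-662\right) = -264800$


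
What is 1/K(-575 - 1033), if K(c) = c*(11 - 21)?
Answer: 1/16080 ≈ 6.2189e-5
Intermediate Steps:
K(c) = -10*c (K(c) = c*(-10) = -10*c)
1/K(-575 - 1033) = 1/(-10*(-575 - 1033)) = 1/(-10*(-1608)) = 1/16080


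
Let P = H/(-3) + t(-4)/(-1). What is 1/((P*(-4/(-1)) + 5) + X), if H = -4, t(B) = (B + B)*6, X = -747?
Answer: -3/1634 ≈ -0.0018360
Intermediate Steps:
t(B) = 12*B (t(B) = (2*B)*6 = 12*B)
P = 148/3 (P = -4/(-3) + (12*(-4))/(-1) = -4*(-⅓) - 48*(-1) = 4/3 + 48 = 148/3 ≈ 49.333)
1/((P*(-4/(-1)) + 5) + X) = 1/((148*(-4/(-1))/3 + 5) - 747) = 1/((148*(-4*(-1))/3 + 5) - 747) = 1/(((148/3)*4 + 5) - 747) = 1/((592/3 + 5) - 747) = 1/(607/3 - 747) = 1/(-1634/3) = -3/1634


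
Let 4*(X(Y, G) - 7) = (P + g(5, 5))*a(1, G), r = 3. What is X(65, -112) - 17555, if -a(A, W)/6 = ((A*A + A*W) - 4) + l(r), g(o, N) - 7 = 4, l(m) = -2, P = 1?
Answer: -15442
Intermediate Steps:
g(o, N) = 11 (g(o, N) = 7 + 4 = 11)
a(A, W) = 36 - 6*A² - 6*A*W (a(A, W) = -6*(((A*A + A*W) - 4) - 2) = -6*(((A² + A*W) - 4) - 2) = -6*((-4 + A² + A*W) - 2) = -6*(-6 + A² + A*W) = 36 - 6*A² - 6*A*W)
X(Y, G) = 97 - 18*G (X(Y, G) = 7 + ((1 + 11)*(36 - 6*1² - 6*1*G))/4 = 7 + (12*(36 - 6*1 - 6*G))/4 = 7 + (12*(36 - 6 - 6*G))/4 = 7 + (12*(30 - 6*G))/4 = 7 + (360 - 72*G)/4 = 7 + (90 - 18*G) = 97 - 18*G)
X(65, -112) - 17555 = (97 - 18*(-112)) - 17555 = (97 + 2016) - 17555 = 2113 - 17555 = -15442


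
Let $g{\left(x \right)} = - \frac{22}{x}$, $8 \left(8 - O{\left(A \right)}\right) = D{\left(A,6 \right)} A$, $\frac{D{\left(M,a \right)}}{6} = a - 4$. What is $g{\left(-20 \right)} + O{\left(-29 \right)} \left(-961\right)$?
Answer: $- \frac{247452}{5} \approx -49490.0$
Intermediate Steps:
$D{\left(M,a \right)} = -24 + 6 a$ ($D{\left(M,a \right)} = 6 \left(a - 4\right) = 6 \left(-4 + a\right) = -24 + 6 a$)
$O{\left(A \right)} = 8 - \frac{3 A}{2}$ ($O{\left(A \right)} = 8 - \frac{\left(-24 + 6 \cdot 6\right) A}{8} = 8 - \frac{\left(-24 + 36\right) A}{8} = 8 - \frac{12 A}{8} = 8 - \frac{3 A}{2}$)
$g{\left(-20 \right)} + O{\left(-29 \right)} \left(-961\right) = - \frac{22}{-20} + \left(8 - - \frac{87}{2}\right) \left(-961\right) = \left(-22\right) \left(- \frac{1}{20}\right) + \left(8 + \frac{87}{2}\right) \left(-961\right) = \frac{11}{10} + \frac{103}{2} \left(-961\right) = \frac{11}{10} - \frac{98983}{2} = - \frac{247452}{5}$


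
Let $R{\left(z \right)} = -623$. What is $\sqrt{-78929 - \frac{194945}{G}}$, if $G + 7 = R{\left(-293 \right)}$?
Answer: $\frac{i \sqrt{138684910}}{42} \approx 280.39 i$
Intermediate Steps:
$G = -630$ ($G = -7 - 623 = -630$)
$\sqrt{-78929 - \frac{194945}{G}} = \sqrt{-78929 - \frac{194945}{-630}} = \sqrt{-78929 - - \frac{38989}{126}} = \sqrt{-78929 + \frac{38989}{126}} = \sqrt{- \frac{9906065}{126}} = \frac{i \sqrt{138684910}}{42}$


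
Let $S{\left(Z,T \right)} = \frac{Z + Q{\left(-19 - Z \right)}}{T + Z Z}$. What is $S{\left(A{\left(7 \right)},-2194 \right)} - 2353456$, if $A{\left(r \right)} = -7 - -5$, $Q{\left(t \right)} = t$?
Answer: $- \frac{5154068621}{2190} \approx -2.3535 \cdot 10^{6}$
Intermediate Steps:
$A{\left(r \right)} = -2$ ($A{\left(r \right)} = -7 + 5 = -2$)
$S{\left(Z,T \right)} = - \frac{19}{T + Z^{2}}$ ($S{\left(Z,T \right)} = \frac{Z - \left(19 + Z\right)}{T + Z Z} = - \frac{19}{T + Z^{2}}$)
$S{\left(A{\left(7 \right)},-2194 \right)} - 2353456 = - \frac{19}{-2194 + \left(-2\right)^{2}} - 2353456 = - \frac{19}{-2194 + 4} - 2353456 = - \frac{19}{-2190} - 2353456 = \left(-19\right) \left(- \frac{1}{2190}\right) - 2353456 = \frac{19}{2190} - 2353456 = - \frac{5154068621}{2190}$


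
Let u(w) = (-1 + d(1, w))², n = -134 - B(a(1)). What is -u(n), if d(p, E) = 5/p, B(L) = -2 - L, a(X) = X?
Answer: -16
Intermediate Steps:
n = -131 (n = -134 - (-2 - 1*1) = -134 - (-2 - 1) = -134 - 1*(-3) = -134 + 3 = -131)
u(w) = 16 (u(w) = (-1 + 5/1)² = (-1 + 5*1)² = (-1 + 5)² = 4² = 16)
-u(n) = -1*16 = -16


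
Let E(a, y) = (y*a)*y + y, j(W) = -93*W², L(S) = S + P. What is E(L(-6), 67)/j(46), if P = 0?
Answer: 26867/196788 ≈ 0.13653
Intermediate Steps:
L(S) = S (L(S) = S + 0 = S)
E(a, y) = y + a*y² (E(a, y) = (a*y)*y + y = a*y² + y = y + a*y²)
E(L(-6), 67)/j(46) = (67*(1 - 6*67))/((-93*46²)) = (67*(1 - 402))/((-93*2116)) = (67*(-401))/(-196788) = -26867*(-1/196788) = 26867/196788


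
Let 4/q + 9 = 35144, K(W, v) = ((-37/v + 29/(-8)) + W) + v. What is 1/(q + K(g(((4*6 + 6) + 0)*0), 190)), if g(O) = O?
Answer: 5340520/994300027 ≈ 0.0053711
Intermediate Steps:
K(W, v) = -29/8 + W + v - 37/v (K(W, v) = ((-37/v + 29*(-1/8)) + W) + v = ((-37/v - 29/8) + W) + v = ((-29/8 - 37/v) + W) + v = (-29/8 + W - 37/v) + v = -29/8 + W + v - 37/v)
q = 4/35135 (q = 4/(-9 + 35144) = 4/35135 ≈ 0.00011385)
1/(q + K(g(((4*6 + 6) + 0)*0), 190)) = 1/(4/35135 + (-29/8 + ((4*6 + 6) + 0)*0 + 190 - 37/190)) = 1/(4/35135 + (-29/8 + ((24 + 6) + 0)*0 + 190 - 37*1/190)) = 1/(4/35135 + (-29/8 + (30 + 0)*0 + 190 - 37/190)) = 1/(4/35135 + (-29/8 + 30*0 + 190 - 37/190)) = 1/(4/35135 + (-29/8 + 0 + 190 - 37/190)) = 1/(4/35135 + 141497/760) = 1/(994300027/5340520) = 5340520/994300027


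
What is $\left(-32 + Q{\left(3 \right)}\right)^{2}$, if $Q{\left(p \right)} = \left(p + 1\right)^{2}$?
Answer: $256$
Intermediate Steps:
$Q{\left(p \right)} = \left(1 + p\right)^{2}$
$\left(-32 + Q{\left(3 \right)}\right)^{2} = \left(-32 + \left(1 + 3\right)^{2}\right)^{2} = \left(-32 + 4^{2}\right)^{2} = \left(-32 + 16\right)^{2} = \left(-16\right)^{2} = 256$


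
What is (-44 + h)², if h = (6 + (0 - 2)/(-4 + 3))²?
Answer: 400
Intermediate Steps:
h = 64 (h = (6 - 2/(-1))² = (6 - 2*(-1))² = (6 + 2)² = 8² = 64)
(-44 + h)² = (-44 + 64)² = 20² = 400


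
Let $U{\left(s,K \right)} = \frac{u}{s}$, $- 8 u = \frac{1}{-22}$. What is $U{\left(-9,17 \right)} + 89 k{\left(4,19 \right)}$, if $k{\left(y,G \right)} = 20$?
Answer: $\frac{2819519}{1584} \approx 1780.0$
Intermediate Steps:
$u = \frac{1}{176}$ ($u = - \frac{1}{8 \left(-22\right)} = \left(- \frac{1}{8}\right) \left(- \frac{1}{22}\right) = \frac{1}{176} \approx 0.0056818$)
$U{\left(s,K \right)} = \frac{1}{176 s}$
$U{\left(-9,17 \right)} + 89 k{\left(4,19 \right)} = \frac{1}{176 \left(-9\right)} + 89 \cdot 20 = \frac{1}{176} \left(- \frac{1}{9}\right) + 1780 = - \frac{1}{1584} + 1780 = \frac{2819519}{1584}$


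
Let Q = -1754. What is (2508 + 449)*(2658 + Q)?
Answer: 2673128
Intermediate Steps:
(2508 + 449)*(2658 + Q) = (2508 + 449)*(2658 - 1754) = 2957*904 = 2673128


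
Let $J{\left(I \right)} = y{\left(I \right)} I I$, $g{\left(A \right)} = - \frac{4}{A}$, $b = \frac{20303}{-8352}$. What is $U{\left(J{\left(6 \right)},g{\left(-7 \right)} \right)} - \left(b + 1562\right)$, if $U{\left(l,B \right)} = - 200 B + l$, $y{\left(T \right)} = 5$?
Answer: $- \frac{87336727}{58464} \approx -1493.9$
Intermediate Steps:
$b = - \frac{20303}{8352}$ ($b = 20303 \left(- \frac{1}{8352}\right) = - \frac{20303}{8352} \approx -2.4309$)
$J{\left(I \right)} = 5 I^{2}$ ($J{\left(I \right)} = 5 I I = 5 I^{2}$)
$U{\left(l,B \right)} = l - 200 B$
$U{\left(J{\left(6 \right)},g{\left(-7 \right)} \right)} - \left(b + 1562\right) = \left(5 \cdot 6^{2} - 200 \left(- \frac{4}{-7}\right)\right) - \left(- \frac{20303}{8352} + 1562\right) = \left(5 \cdot 36 - 200 \left(\left(-4\right) \left(- \frac{1}{7}\right)\right)\right) - \frac{13025521}{8352} = \left(180 - \frac{800}{7}\right) - \frac{13025521}{8352} = \frac{460}{7} - \frac{13025521}{8352} = - \frac{87336727}{58464}$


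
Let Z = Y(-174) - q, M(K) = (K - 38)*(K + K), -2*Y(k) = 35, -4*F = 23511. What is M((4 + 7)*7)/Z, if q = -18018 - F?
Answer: 24024/48491 ≈ 0.49543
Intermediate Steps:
F = -23511/4 (F = -1/4*23511 = -23511/4 ≈ -5877.8)
Y(k) = -35/2 (Y(k) = -1/2*35 = -35/2)
q = -48561/4 (q = -18018 - 1*(-23511/4) = -18018 + 23511/4 = -48561/4 ≈ -12140.)
M(K) = 2*K*(-38 + K) (M(K) = (-38 + K)*(2*K) = 2*K*(-38 + K))
Z = 48491/4 (Z = -35/2 - 1*(-48561/4) = -35/2 + 48561/4 = 48491/4 ≈ 12123.)
M((4 + 7)*7)/Z = (2*((4 + 7)*7)*(-38 + (4 + 7)*7))/(48491/4) = (2*(11*7)*(-38 + 11*7))*(4/48491) = (2*77*(-38 + 77))*(4/48491) = (2*77*39)*(4/48491) = 6006*(4/48491) = 24024/48491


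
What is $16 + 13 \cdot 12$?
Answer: $172$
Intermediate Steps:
$16 + 13 \cdot 12 = 16 + 156 = 172$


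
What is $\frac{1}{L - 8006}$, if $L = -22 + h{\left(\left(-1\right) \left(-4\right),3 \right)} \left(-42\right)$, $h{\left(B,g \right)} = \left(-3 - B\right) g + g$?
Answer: $- \frac{1}{7272} \approx -0.00013751$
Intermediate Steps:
$h{\left(B,g \right)} = g + g \left(-3 - B\right)$ ($h{\left(B,g \right)} = g \left(-3 - B\right) + g = g + g \left(-3 - B\right)$)
$L = 734$ ($L = -22 + \left(-1\right) 3 \left(2 - -4\right) \left(-42\right) = -22 + \left(-1\right) 3 \left(2 + 4\right) \left(-42\right) = -22 + \left(-1\right) 3 \cdot 6 \left(-42\right) = -22 - -756 = -22 + 756 = 734$)
$\frac{1}{L - 8006} = \frac{1}{734 - 8006} = \frac{1}{-7272} = - \frac{1}{7272}$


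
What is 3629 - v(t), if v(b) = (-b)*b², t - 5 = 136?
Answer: 2806850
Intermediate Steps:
t = 141 (t = 5 + 136 = 141)
v(b) = -b³
3629 - v(t) = 3629 - (-1)*141³ = 3629 - (-1)*2803221 = 3629 - 1*(-2803221) = 3629 + 2803221 = 2806850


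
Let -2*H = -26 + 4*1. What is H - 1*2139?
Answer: -2128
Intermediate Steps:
H = 11 (H = -(-26 + 4*1)/2 = -(-26 + 4)/2 = -1/2*(-22) = 11)
H - 1*2139 = 11 - 1*2139 = 11 - 2139 = -2128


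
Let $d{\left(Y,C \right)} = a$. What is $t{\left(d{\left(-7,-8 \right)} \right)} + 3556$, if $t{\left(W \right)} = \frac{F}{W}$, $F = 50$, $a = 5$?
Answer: $3566$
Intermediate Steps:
$d{\left(Y,C \right)} = 5$
$t{\left(W \right)} = \frac{50}{W}$
$t{\left(d{\left(-7,-8 \right)} \right)} + 3556 = \frac{50}{5} + 3556 = 50 \cdot \frac{1}{5} + 3556 = 10 + 3556 = 3566$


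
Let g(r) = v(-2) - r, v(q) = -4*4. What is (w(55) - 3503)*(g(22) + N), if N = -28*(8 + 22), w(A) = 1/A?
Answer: 169158992/55 ≈ 3.0756e+6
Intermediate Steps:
v(q) = -16
N = -840 (N = -28*30 = -840)
g(r) = -16 - r
(w(55) - 3503)*(g(22) + N) = (1/55 - 3503)*((-16 - 1*22) - 840) = (1/55 - 3503)*((-16 - 22) - 840) = -192664*(-38 - 840)/55 = -192664/55*(-878) = 169158992/55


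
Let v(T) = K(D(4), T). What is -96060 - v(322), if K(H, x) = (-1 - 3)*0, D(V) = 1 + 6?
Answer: -96060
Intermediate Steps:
D(V) = 7
K(H, x) = 0 (K(H, x) = -4*0 = 0)
v(T) = 0
-96060 - v(322) = -96060 - 1*0 = -96060 + 0 = -96060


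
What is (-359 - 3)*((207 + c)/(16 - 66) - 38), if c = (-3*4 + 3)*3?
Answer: 75296/5 ≈ 15059.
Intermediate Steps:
c = -27 (c = (-12 + 3)*3 = -9*3 = -27)
(-359 - 3)*((207 + c)/(16 - 66) - 38) = (-359 - 3)*((207 - 27)/(16 - 66) - 38) = -362*(180/(-50) - 38) = -362*(180*(-1/50) - 38) = -362*(-18/5 - 38) = -362*(-208/5) = 75296/5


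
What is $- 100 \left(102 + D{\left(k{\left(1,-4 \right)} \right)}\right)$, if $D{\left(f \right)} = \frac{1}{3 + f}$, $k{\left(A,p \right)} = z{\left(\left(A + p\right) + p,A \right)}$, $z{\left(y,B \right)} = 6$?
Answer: $- \frac{91900}{9} \approx -10211.0$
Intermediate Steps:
$k{\left(A,p \right)} = 6$
$- 100 \left(102 + D{\left(k{\left(1,-4 \right)} \right)}\right) = - 100 \left(102 + \frac{1}{3 + 6}\right) = - 100 \left(102 + \frac{1}{9}\right) = \left(-100\right) \frac{919}{9} = - \frac{91900}{9}$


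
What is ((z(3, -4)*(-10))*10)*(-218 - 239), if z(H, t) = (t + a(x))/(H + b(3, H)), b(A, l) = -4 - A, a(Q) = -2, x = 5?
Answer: 68550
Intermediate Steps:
z(H, t) = (-2 + t)/(-7 + H) (z(H, t) = (t - 2)/(H + (-4 - 1*3)) = (-2 + t)/(H + (-4 - 3)) = (-2 + t)/(H - 7) = (-2 + t)/(-7 + H))
((z(3, -4)*(-10))*10)*(-218 - 239) = ((((-2 - 4)/(-7 + 3))*(-10))*10)*(-218 - 239) = (((-6/(-4))*(-10))*10)*(-457) = ((-¼*(-6)*(-10))*10)*(-457) = (((3/2)*(-10))*10)*(-457) = -15*10*(-457) = -150*(-457) = 68550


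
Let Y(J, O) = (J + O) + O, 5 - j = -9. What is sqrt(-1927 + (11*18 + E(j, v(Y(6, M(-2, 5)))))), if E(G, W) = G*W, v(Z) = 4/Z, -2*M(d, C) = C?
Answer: I*sqrt(1673) ≈ 40.902*I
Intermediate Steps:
j = 14 (j = 5 - 1*(-9) = 5 + 9 = 14)
M(d, C) = -C/2
Y(J, O) = J + 2*O
sqrt(-1927 + (11*18 + E(j, v(Y(6, M(-2, 5)))))) = sqrt(-1927 + (11*18 + 14*(4/(6 + 2*(-1/2*5))))) = sqrt(-1927 + (198 + 14*(4/(6 + 2*(-5/2))))) = sqrt(-1927 + (198 + 14*(4/(6 - 5)))) = sqrt(-1927 + (198 + 14*(4/1))) = sqrt(-1927 + (198 + 14*(4*1))) = sqrt(-1927 + (198 + 14*4)) = sqrt(-1927 + (198 + 56)) = sqrt(-1927 + 254) = sqrt(-1673) = I*sqrt(1673)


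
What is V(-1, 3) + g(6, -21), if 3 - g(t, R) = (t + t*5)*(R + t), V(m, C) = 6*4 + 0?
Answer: 567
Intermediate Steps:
V(m, C) = 24 (V(m, C) = 24 + 0 = 24)
g(t, R) = 3 - 6*t*(R + t) (g(t, R) = 3 - (t + t*5)*(R + t) = 3 - (t + 5*t)*(R + t) = 3 - 6*t*(R + t))
V(-1, 3) + g(6, -21) = 24 + (3 - 6*6² - 6*(-21)*6) = 24 + (3 - 6*36 + 756) = 24 + (3 - 216 + 756) = 24 + 543 = 567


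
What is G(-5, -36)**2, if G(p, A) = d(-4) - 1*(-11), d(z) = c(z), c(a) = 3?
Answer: 196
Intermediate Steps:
d(z) = 3
G(p, A) = 14 (G(p, A) = 3 - 1*(-11) = 3 + 11 = 14)
G(-5, -36)**2 = 14**2 = 196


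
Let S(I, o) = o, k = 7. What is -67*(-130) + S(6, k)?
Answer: 8717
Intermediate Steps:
-67*(-130) + S(6, k) = -67*(-130) + 7 = 8710 + 7 = 8717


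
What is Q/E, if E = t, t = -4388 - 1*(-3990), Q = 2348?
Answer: -1174/199 ≈ -5.8995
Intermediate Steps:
t = -398 (t = -4388 + 3990 = -398)
E = -398
Q/E = 2348/(-398) = 2348*(-1/398) = -1174/199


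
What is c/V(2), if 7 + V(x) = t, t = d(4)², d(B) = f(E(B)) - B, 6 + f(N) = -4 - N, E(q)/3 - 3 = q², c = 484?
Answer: 242/2517 ≈ 0.096146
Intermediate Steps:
E(q) = 9 + 3*q²
f(N) = -10 - N (f(N) = -6 + (-4 - N) = -10 - N)
d(B) = -19 - B - 3*B² (d(B) = (-10 - (9 + 3*B²)) - B = (-10 + (-9 - 3*B²)) - B = (-19 - 3*B²) - B = -19 - B - 3*B²)
t = 5041 (t = (-19 - 1*4 - 3*4²)² = (-19 - 4 - 3*16)² = (-19 - 4 - 48)² = (-71)² = 5041)
V(x) = 5034 (V(x) = -7 + 5041 = 5034)
c/V(2) = 484/5034 = 484*(1/5034) = 242/2517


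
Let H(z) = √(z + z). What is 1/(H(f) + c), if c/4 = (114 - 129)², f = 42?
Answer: 75/67493 - √21/404958 ≈ 0.0010999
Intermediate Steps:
H(z) = √2*√z (H(z) = √(2*z) = √2*√z)
c = 900 (c = 4*(114 - 129)² = 4*(-15)² = 4*225 = 900)
1/(H(f) + c) = 1/(√2*√42 + 900) = 1/(2*√21 + 900) = 1/(900 + 2*√21)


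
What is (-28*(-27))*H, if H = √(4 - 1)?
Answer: 756*√3 ≈ 1309.4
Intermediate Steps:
H = √3 ≈ 1.7320
(-28*(-27))*H = (-28*(-27))*√3 = 756*√3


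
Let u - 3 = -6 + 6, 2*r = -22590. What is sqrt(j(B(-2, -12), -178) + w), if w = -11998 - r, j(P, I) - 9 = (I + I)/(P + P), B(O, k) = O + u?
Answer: 2*I*sqrt(218) ≈ 29.53*I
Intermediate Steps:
r = -11295 (r = (1/2)*(-22590) = -11295)
u = 3 (u = 3 + (-6 + 6) = 3 + 0 = 3)
B(O, k) = 3 + O (B(O, k) = O + 3 = 3 + O)
j(P, I) = 9 + I/P (j(P, I) = 9 + (I + I)/(P + P) = 9 + (2*I)/((2*P)) = 9 + (2*I)*(1/(2*P)) = 9 + I/P)
w = -703 (w = -11998 - 1*(-11295) = -11998 + 11295 = -703)
sqrt(j(B(-2, -12), -178) + w) = sqrt((9 - 178/(3 - 2)) - 703) = sqrt((9 - 178/1) - 703) = sqrt((9 - 178*1) - 703) = sqrt((9 - 178) - 703) = sqrt(-169 - 703) = sqrt(-872) = 2*I*sqrt(218)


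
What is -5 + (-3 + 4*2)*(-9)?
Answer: -50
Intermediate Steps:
-5 + (-3 + 4*2)*(-9) = -5 + (-3 + 8)*(-9) = -5 + 5*(-9) = -5 - 45 = -50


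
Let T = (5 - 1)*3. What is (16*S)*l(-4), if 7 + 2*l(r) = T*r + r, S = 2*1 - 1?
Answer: -472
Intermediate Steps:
T = 12 (T = 4*3 = 12)
S = 1 (S = 2 - 1 = 1)
l(r) = -7/2 + 13*r/2 (l(r) = -7/2 + (12*r + r)/2 = -7/2 + (13*r)/2 = -7/2 + 13*r/2)
(16*S)*l(-4) = (16*1)*(-7/2 + (13/2)*(-4)) = 16*(-7/2 - 26) = 16*(-59/2) = -472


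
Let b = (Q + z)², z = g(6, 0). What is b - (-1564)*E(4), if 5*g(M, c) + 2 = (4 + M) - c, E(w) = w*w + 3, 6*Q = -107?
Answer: 26981569/900 ≈ 29980.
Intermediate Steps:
Q = -107/6 (Q = (⅙)*(-107) = -107/6 ≈ -17.833)
E(w) = 3 + w² (E(w) = w² + 3 = 3 + w²)
g(M, c) = ⅖ - c/5 + M/5 (g(M, c) = -⅖ + ((4 + M) - c)/5 = -⅖ + (4 + M - c)/5 = -⅖ + (⅘ - c/5 + M/5) = ⅖ - c/5 + M/5)
z = 8/5 (z = ⅖ - ⅕*0 + (⅕)*6 = ⅖ + 0 + 6/5 = 8/5 ≈ 1.6000)
b = 237169/900 (b = (-107/6 + 8/5)² = (-487/30)² = 237169/900 ≈ 263.52)
b - (-1564)*E(4) = 237169/900 - (-1564)*(3 + 4²) = 237169/900 - (-1564)*(3 + 16) = 237169/900 - (-1564)*19 = 237169/900 - 1*(-29716) = 237169/900 + 29716 = 26981569/900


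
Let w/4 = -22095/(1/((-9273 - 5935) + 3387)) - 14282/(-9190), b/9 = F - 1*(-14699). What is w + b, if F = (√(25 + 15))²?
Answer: 4801189768009/4595 ≈ 1.0449e+9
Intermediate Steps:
F = 40 (F = (√40)² = (2*√10)² = 40)
b = 132651 (b = 9*(40 - 1*(-14699)) = 9*(40 + 14699) = 9*14739 = 132651)
w = 4800580236664/4595 (w = 4*(-22095/(1/((-9273 - 5935) + 3387)) - 14282/(-9190)) = 4*(-22095/(1/(-15208 + 3387)) - 14282*(-1/9190)) = 4*(-22095/(1/(-11821)) + 7141/4595) = 4*(-22095/(-1/11821) + 7141/4595) = 4*(-22095*(-11821) + 7141/4595) = 4*(261184995 + 7141/4595) = 4*(1200145059166/4595) = 4800580236664/4595 ≈ 1.0447e+9)
w + b = 4800580236664/4595 + 132651 = 4801189768009/4595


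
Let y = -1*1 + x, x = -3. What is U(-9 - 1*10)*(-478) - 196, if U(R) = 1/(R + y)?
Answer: -4030/23 ≈ -175.22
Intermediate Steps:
y = -4 (y = -1*1 - 3 = -1 - 3 = -4)
U(R) = 1/(-4 + R) (U(R) = 1/(R - 4) = 1/(-4 + R))
U(-9 - 1*10)*(-478) - 196 = -478/(-4 + (-9 - 1*10)) - 196 = -478/(-4 + (-9 - 10)) - 196 = -478/(-4 - 19) - 196 = -478/(-23) - 196 = -1/23*(-478) - 196 = 478/23 - 196 = -4030/23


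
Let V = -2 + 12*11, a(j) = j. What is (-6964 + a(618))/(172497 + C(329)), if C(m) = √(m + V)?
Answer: -182444327/4959202425 + 3173*√51/4959202425 ≈ -0.036784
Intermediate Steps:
V = 130 (V = -2 + 132 = 130)
C(m) = √(130 + m) (C(m) = √(m + 130) = √(130 + m))
(-6964 + a(618))/(172497 + C(329)) = (-6964 + 618)/(172497 + √(130 + 329)) = -6346/(172497 + √459) = -6346/(172497 + 3*√51)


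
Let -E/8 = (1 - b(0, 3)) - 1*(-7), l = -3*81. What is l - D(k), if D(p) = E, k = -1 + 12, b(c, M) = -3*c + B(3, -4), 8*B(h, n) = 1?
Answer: -180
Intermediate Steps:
B(h, n) = ⅛ (B(h, n) = (⅛)*1 = ⅛)
b(c, M) = ⅛ - 3*c (b(c, M) = -3*c + ⅛ = ⅛ - 3*c)
l = -243
E = -63 (E = -8*((1 - (⅛ - 3*0)) - 1*(-7)) = -8*((1 - (⅛ + 0)) + 7) = -8*((1 - 1*⅛) + 7) = -8*((1 - ⅛) + 7) = -8*(7/8 + 7) = -8*63/8 = -63)
k = 11
D(p) = -63
l - D(k) = -243 - 1*(-63) = -243 + 63 = -180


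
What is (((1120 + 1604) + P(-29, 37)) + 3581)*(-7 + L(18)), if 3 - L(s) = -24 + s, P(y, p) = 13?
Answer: 12636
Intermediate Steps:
L(s) = 27 - s (L(s) = 3 - (-24 + s) = 3 + (24 - s) = 27 - s)
(((1120 + 1604) + P(-29, 37)) + 3581)*(-7 + L(18)) = (((1120 + 1604) + 13) + 3581)*(-7 + (27 - 1*18)) = ((2724 + 13) + 3581)*(-7 + (27 - 18)) = (2737 + 3581)*(-7 + 9) = 6318*2 = 12636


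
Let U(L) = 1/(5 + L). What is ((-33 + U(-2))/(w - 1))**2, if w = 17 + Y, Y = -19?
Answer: 9604/81 ≈ 118.57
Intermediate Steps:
w = -2 (w = 17 - 19 = -2)
((-33 + U(-2))/(w - 1))**2 = ((-33 + 1/(5 - 2))/(-2 - 1))**2 = ((-33 + 1/3)/(-3))**2 = ((-33 + 1/3)*(-1/3))**2 = (-98/3*(-1/3))**2 = (98/9)**2 = 9604/81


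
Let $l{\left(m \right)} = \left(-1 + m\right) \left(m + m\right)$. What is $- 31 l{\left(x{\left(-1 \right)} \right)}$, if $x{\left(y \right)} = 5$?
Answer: $-1240$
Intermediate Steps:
$l{\left(m \right)} = 2 m \left(-1 + m\right)$ ($l{\left(m \right)} = \left(-1 + m\right) 2 m = 2 m \left(-1 + m\right)$)
$- 31 l{\left(x{\left(-1 \right)} \right)} = - 31 \cdot 2 \cdot 5 \left(-1 + 5\right) = - 31 \cdot 2 \cdot 5 \cdot 4 = \left(-31\right) 40 = -1240$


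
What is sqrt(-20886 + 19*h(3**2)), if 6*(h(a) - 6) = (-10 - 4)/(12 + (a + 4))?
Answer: I*sqrt(4674099)/15 ≈ 144.13*I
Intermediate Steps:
h(a) = 6 - 7/(3*(16 + a)) (h(a) = 6 + ((-10 - 4)/(12 + (a + 4)))/6 = 6 + (-14/(12 + (4 + a)))/6 = 6 + (-14/(16 + a))/6 = 6 - 7/(3*(16 + a)))
sqrt(-20886 + 19*h(3**2)) = sqrt(-20886 + 19*((281 + 18*3**2)/(3*(16 + 3**2)))) = sqrt(-20886 + 19*((281 + 18*9)/(3*(16 + 9)))) = sqrt(-20886 + 19*((1/3)*(281 + 162)/25)) = sqrt(-20886 + 19*((1/3)*(1/25)*443)) = sqrt(-20886 + 19*(443/75)) = sqrt(-20886 + 8417/75) = sqrt(-1558033/75) = I*sqrt(4674099)/15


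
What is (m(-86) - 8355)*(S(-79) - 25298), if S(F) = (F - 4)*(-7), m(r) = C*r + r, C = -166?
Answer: -144223695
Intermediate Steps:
m(r) = -165*r (m(r) = -166*r + r = -165*r)
S(F) = 28 - 7*F (S(F) = (-4 + F)*(-7) = 28 - 7*F)
(m(-86) - 8355)*(S(-79) - 25298) = (-165*(-86) - 8355)*((28 - 7*(-79)) - 25298) = (14190 - 8355)*((28 + 553) - 25298) = 5835*(581 - 25298) = 5835*(-24717) = -144223695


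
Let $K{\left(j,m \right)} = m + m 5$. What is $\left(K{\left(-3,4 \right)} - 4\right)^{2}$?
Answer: $400$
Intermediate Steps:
$K{\left(j,m \right)} = 6 m$ ($K{\left(j,m \right)} = m + 5 m = 6 m$)
$\left(K{\left(-3,4 \right)} - 4\right)^{2} = \left(6 \cdot 4 - 4\right)^{2} = \left(24 - 4\right)^{2} = 20^{2} = 400$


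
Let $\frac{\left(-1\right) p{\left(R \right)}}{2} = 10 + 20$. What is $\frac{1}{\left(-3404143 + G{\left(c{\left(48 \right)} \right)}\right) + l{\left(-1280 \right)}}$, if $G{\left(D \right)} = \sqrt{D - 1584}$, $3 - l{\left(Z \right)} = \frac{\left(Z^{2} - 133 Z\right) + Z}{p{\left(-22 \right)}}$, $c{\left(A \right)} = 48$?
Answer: $- \frac{7591539}{25613984176132} - \frac{9 i \sqrt{6}}{6403496044033} \approx -2.9638 \cdot 10^{-7} - 3.4427 \cdot 10^{-12} i$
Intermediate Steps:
$p{\left(R \right)} = -60$ ($p{\left(R \right)} = - 2 \left(10 + 20\right) = \left(-2\right) 30 = -60$)
$l{\left(Z \right)} = 3 - \frac{11 Z}{5} + \frac{Z^{2}}{60}$ ($l{\left(Z \right)} = 3 - \frac{\left(Z^{2} - 133 Z\right) + Z}{-60} = 3 - \left(Z^{2} - 132 Z\right) \left(- \frac{1}{60}\right) = 3 - \left(- \frac{Z^{2}}{60} + \frac{11 Z}{5}\right) = 3 + \left(- \frac{11 Z}{5} + \frac{Z^{2}}{60}\right) = 3 - \frac{11 Z}{5} + \frac{Z^{2}}{60}$)
$G{\left(D \right)} = \sqrt{-1584 + D}$
$\frac{1}{\left(-3404143 + G{\left(c{\left(48 \right)} \right)}\right) + l{\left(-1280 \right)}} = \frac{1}{\left(-3404143 + \sqrt{-1584 + 48}\right) + \left(3 - -2816 + \frac{\left(-1280\right)^{2}}{60}\right)} = \frac{1}{\left(-3404143 + \sqrt{-1536}\right) + \left(3 + 2816 + \frac{1}{60} \cdot 1638400\right)} = \frac{1}{\left(-3404143 + 16 i \sqrt{6}\right) + \left(3 + 2816 + \frac{81920}{3}\right)} = \frac{1}{\left(-3404143 + 16 i \sqrt{6}\right) + \frac{90377}{3}} = \frac{1}{- \frac{10122052}{3} + 16 i \sqrt{6}}$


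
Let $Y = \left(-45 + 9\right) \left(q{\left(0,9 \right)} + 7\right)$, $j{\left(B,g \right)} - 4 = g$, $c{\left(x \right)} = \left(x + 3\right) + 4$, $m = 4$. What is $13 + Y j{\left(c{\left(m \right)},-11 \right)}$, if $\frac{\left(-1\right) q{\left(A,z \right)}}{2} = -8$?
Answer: $5809$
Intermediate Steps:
$q{\left(A,z \right)} = 16$ ($q{\left(A,z \right)} = \left(-2\right) \left(-8\right) = 16$)
$c{\left(x \right)} = 7 + x$ ($c{\left(x \right)} = \left(3 + x\right) + 4 = 7 + x$)
$j{\left(B,g \right)} = 4 + g$
$Y = -828$ ($Y = \left(-45 + 9\right) \left(16 + 7\right) = \left(-36\right) 23 = -828$)
$13 + Y j{\left(c{\left(m \right)},-11 \right)} = 13 - 828 \left(4 - 11\right) = 13 - -5796 = 13 + 5796 = 5809$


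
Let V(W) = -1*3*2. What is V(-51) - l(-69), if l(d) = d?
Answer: 63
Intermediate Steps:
V(W) = -6 (V(W) = -3*2 = -6)
V(-51) - l(-69) = -6 - 1*(-69) = -6 + 69 = 63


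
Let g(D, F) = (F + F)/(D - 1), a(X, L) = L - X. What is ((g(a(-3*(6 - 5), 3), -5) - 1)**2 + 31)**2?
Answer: 1600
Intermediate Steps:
g(D, F) = 2*F/(-1 + D) (g(D, F) = (2*F)/(-1 + D) = 2*F/(-1 + D))
((g(a(-3*(6 - 5), 3), -5) - 1)**2 + 31)**2 = ((2*(-5)/(-1 + (3 - (-3)*(6 - 5))) - 1)**2 + 31)**2 = ((2*(-5)/(-1 + (3 - (-3))) - 1)**2 + 31)**2 = ((2*(-5)/(-1 + (3 - 1*(-3))) - 1)**2 + 31)**2 = ((2*(-5)/(-1 + (3 + 3)) - 1)**2 + 31)**2 = ((2*(-5)/(-1 + 6) - 1)**2 + 31)**2 = ((2*(-5)/5 - 1)**2 + 31)**2 = ((2*(-5)*(1/5) - 1)**2 + 31)**2 = ((-2 - 1)**2 + 31)**2 = ((-3)**2 + 31)**2 = (9 + 31)**2 = 40**2 = 1600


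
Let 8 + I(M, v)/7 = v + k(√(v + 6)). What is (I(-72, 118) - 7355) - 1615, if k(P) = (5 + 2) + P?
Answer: -8151 + 14*√31 ≈ -8073.1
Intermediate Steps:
k(P) = 7 + P
I(M, v) = -7 + 7*v + 7*√(6 + v) (I(M, v) = -56 + 7*(v + (7 + √(v + 6))) = -56 + 7*(v + (7 + √(6 + v))) = -56 + 7*(7 + v + √(6 + v)) = -56 + (49 + 7*v + 7*√(6 + v)) = -7 + 7*v + 7*√(6 + v))
(I(-72, 118) - 7355) - 1615 = ((-7 + 7*118 + 7*√(6 + 118)) - 7355) - 1615 = ((-7 + 826 + 7*√124) - 7355) - 1615 = ((-7 + 826 + 7*(2*√31)) - 7355) - 1615 = ((-7 + 826 + 14*√31) - 7355) - 1615 = ((819 + 14*√31) - 7355) - 1615 = (-6536 + 14*√31) - 1615 = -8151 + 14*√31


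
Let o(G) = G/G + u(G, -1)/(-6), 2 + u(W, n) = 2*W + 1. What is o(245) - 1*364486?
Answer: -729133/2 ≈ -3.6457e+5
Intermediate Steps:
u(W, n) = -1 + 2*W (u(W, n) = -2 + (2*W + 1) = -2 + (1 + 2*W) = -1 + 2*W)
o(G) = 7/6 - G/3 (o(G) = G/G + (-1 + 2*G)/(-6) = 1 + (-1 + 2*G)*(-⅙) = 1 + (⅙ - G/3) = 7/6 - G/3)
o(245) - 1*364486 = (7/6 - ⅓*245) - 1*364486 = (7/6 - 245/3) - 364486 = -161/2 - 364486 = -729133/2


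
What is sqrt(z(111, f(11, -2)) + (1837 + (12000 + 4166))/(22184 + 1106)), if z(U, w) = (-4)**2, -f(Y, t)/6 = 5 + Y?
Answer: sqrt(31481230)/1370 ≈ 4.0955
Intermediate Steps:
f(Y, t) = -30 - 6*Y (f(Y, t) = -6*(5 + Y) = -30 - 6*Y)
z(U, w) = 16
sqrt(z(111, f(11, -2)) + (1837 + (12000 + 4166))/(22184 + 1106)) = sqrt(16 + (1837 + (12000 + 4166))/(22184 + 1106)) = sqrt(16 + (1837 + 16166)/23290) = sqrt(16 + 18003*(1/23290)) = sqrt(16 + 1059/1370) = sqrt(22979/1370) = sqrt(31481230)/1370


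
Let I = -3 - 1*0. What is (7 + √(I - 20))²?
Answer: (7 + I*√23)² ≈ 26.0 + 67.142*I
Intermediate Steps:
I = -3 (I = -3 + 0 = -3)
(7 + √(I - 20))² = (7 + √(-3 - 20))² = (7 + √(-23))² = (7 + I*√23)²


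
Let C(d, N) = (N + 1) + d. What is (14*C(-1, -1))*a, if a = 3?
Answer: -42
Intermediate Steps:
C(d, N) = 1 + N + d (C(d, N) = (1 + N) + d = 1 + N + d)
(14*C(-1, -1))*a = (14*(1 - 1 - 1))*3 = (14*(-1))*3 = -14*3 = -42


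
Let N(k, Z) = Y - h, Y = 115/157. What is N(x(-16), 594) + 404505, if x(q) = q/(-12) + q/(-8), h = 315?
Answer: 63457945/157 ≈ 4.0419e+5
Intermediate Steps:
Y = 115/157 (Y = 115*(1/157) = 115/157 ≈ 0.73248)
x(q) = -5*q/24 (x(q) = q*(-1/12) + q*(-⅛) = -q/12 - q/8 = -5*q/24)
N(k, Z) = -49340/157 (N(k, Z) = 115/157 - 1*315 = 115/157 - 315 = -49340/157)
N(x(-16), 594) + 404505 = -49340/157 + 404505 = 63457945/157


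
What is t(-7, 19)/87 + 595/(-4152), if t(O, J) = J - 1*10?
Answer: -4799/120408 ≈ -0.039856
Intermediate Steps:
t(O, J) = -10 + J (t(O, J) = J - 10 = -10 + J)
t(-7, 19)/87 + 595/(-4152) = (-10 + 19)/87 + 595/(-4152) = 9*(1/87) + 595*(-1/4152) = 3/29 - 595/4152 = -4799/120408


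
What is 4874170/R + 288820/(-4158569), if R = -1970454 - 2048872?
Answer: -10715216999025/8357322252247 ≈ -1.2821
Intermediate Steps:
R = -4019326
4874170/R + 288820/(-4158569) = 4874170/(-4019326) + 288820/(-4158569) = 4874170*(-1/4019326) + 288820*(-1/4158569) = -2437085/2009663 - 288820/4158569 = -10715216999025/8357322252247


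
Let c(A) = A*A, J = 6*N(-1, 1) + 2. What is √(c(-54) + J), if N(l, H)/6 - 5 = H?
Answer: √3134 ≈ 55.982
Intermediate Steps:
N(l, H) = 30 + 6*H
J = 218 (J = 6*(30 + 6*1) + 2 = 6*(30 + 6) + 2 = 6*36 + 2 = 216 + 2 = 218)
c(A) = A²
√(c(-54) + J) = √((-54)² + 218) = √(2916 + 218) = √3134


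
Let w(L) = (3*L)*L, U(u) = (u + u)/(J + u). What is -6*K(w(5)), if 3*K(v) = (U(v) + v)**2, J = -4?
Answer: -59951250/5041 ≈ -11893.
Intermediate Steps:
U(u) = 2*u/(-4 + u) (U(u) = (u + u)/(-4 + u) = (2*u)/(-4 + u) = 2*u/(-4 + u))
w(L) = 3*L**2
K(v) = (v + 2*v/(-4 + v))**2/3 (K(v) = (2*v/(-4 + v) + v)**2/3 = (v + 2*v/(-4 + v))**2/3)
-6*K(w(5)) = -2*(3*5**2)**2*(-2 + 3*5**2)**2/(-4 + 3*5**2)**2 = -2*(3*25)**2*(-2 + 3*25)**2/(-4 + 3*25)**2 = -2*75**2*(-2 + 75)**2/(-4 + 75)**2 = -2*5625*73**2/71**2 = -2*5625*5329/5041 = -6*9991875/5041 = -59951250/5041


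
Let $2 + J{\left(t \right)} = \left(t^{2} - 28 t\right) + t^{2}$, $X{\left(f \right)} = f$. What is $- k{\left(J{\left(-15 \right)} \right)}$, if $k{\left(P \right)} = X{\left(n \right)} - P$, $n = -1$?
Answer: $869$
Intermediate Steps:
$J{\left(t \right)} = -2 - 28 t + 2 t^{2}$ ($J{\left(t \right)} = -2 + \left(\left(t^{2} - 28 t\right) + t^{2}\right) = -2 + \left(- 28 t + 2 t^{2}\right) = -2 - 28 t + 2 t^{2}$)
$k{\left(P \right)} = -1 - P$
$- k{\left(J{\left(-15 \right)} \right)} = - (-1 - \left(-2 - -420 + 2 \left(-15\right)^{2}\right)) = - (-1 - \left(-2 + 420 + 2 \cdot 225\right)) = - (-1 - \left(-2 + 420 + 450\right)) = - (-1 - 868) = \left(-1\right) \left(-869\right) = 869$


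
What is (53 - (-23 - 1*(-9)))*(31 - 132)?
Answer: -6767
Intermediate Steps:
(53 - (-23 - 1*(-9)))*(31 - 132) = (53 - (-23 + 9))*(-101) = (53 - 1*(-14))*(-101) = (53 + 14)*(-101) = 67*(-101) = -6767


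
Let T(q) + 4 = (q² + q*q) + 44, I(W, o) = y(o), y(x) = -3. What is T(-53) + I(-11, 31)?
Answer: 5655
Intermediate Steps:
I(W, o) = -3
T(q) = 40 + 2*q² (T(q) = -4 + ((q² + q*q) + 44) = -4 + ((q² + q²) + 44) = -4 + (2*q² + 44) = -4 + (44 + 2*q²) = 40 + 2*q²)
T(-53) + I(-11, 31) = (40 + 2*(-53)²) - 3 = (40 + 2*2809) - 3 = (40 + 5618) - 3 = 5658 - 3 = 5655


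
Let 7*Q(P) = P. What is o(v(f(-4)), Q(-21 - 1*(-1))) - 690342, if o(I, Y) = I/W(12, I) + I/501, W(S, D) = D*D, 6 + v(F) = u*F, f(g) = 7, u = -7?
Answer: -19022377336/27555 ≈ -6.9034e+5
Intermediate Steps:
v(F) = -6 - 7*F
W(S, D) = D**2
Q(P) = P/7
o(I, Y) = 1/I + I/501 (o(I, Y) = I/(I**2) + I/501 = I/I**2 + I*(1/501) = 1/I + I/501)
o(v(f(-4)), Q(-21 - 1*(-1))) - 690342 = (1/(-6 - 7*7) + (-6 - 7*7)/501) - 690342 = (1/(-6 - 49) + (-6 - 49)/501) - 690342 = (1/(-55) + (1/501)*(-55)) - 690342 = (-1/55 - 55/501) - 690342 = -3526/27555 - 690342 = -19022377336/27555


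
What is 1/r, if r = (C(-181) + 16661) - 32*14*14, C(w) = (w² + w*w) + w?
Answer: 1/75730 ≈ 1.3205e-5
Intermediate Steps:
C(w) = w + 2*w² (C(w) = (w² + w²) + w = 2*w² + w = w + 2*w²)
r = 75730 (r = (-181*(1 + 2*(-181)) + 16661) - 32*14*14 = (-181*(1 - 362) + 16661) - 448*14 = (-181*(-361) + 16661) - 6272 = (65341 + 16661) - 6272 = 82002 - 6272 = 75730)
1/r = 1/75730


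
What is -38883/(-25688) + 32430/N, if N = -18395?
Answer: -139419/559208 ≈ -0.24932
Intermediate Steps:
-38883/(-25688) + 32430/N = -38883/(-25688) + 32430/(-18395) = -38883*(-1/25688) + 32430*(-1/18395) = 2991/1976 - 6486/3679 = -139419/559208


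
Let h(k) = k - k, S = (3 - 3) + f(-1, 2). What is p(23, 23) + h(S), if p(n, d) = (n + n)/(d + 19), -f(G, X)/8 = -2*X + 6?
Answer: 23/21 ≈ 1.0952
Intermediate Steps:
f(G, X) = -48 + 16*X (f(G, X) = -8*(-2*X + 6) = -8*(6 - 2*X) = -48 + 16*X)
p(n, d) = 2*n/(19 + d) (p(n, d) = (2*n)/(19 + d) = 2*n/(19 + d))
S = -16 (S = (3 - 3) + (-48 + 16*2) = 0 + (-48 + 32) = 0 - 16 = -16)
h(k) = 0
p(23, 23) + h(S) = 2*23/(19 + 23) + 0 = 2*23/42 + 0 = 2*23*(1/42) + 0 = 23/21 + 0 = 23/21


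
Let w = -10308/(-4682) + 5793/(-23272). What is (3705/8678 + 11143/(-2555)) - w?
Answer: -3555578902416679/603970430236040 ≈ -5.8870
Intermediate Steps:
w = 106382475/54479752 (w = -10308*(-1/4682) + 5793*(-1/23272) = 5154/2341 - 5793/23272 = 106382475/54479752 ≈ 1.9527)
(3705/8678 + 11143/(-2555)) - w = (3705/8678 + 11143/(-2555)) - 1*106382475/54479752 = (3705*(1/8678) + 11143*(-1/2555)) - 106382475/54479752 = (3705/8678 - 11143/2555) - 106382475/54479752 = -87232679/22172290 - 106382475/54479752 = -3555578902416679/603970430236040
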